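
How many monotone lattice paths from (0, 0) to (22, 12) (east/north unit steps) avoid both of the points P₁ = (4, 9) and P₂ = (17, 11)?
Number of paths = 419008460

Inclusion–exclusion. Total paths: C(34, 22) = 548354040. Through P₁: C(13, 4)·C(21, 18) = 950950. Through P₂: C(28, 17)·C(6, 5) = 128845080. Since P₁ is strictly southwest of P₂, a monotone path through both must visit P₁ then P₂; paths through both = C(13, 4)·C(15, 13)·C(6, 5) = 450450. Avoid both = 548354040 − 950950 − 128845080 + 450450 = 419008460.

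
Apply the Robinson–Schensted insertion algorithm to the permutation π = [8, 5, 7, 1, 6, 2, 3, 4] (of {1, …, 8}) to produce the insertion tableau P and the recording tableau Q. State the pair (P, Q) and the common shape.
P = [1, 2, 3, 4] / [5, 6] / [7] / [8];  Q = [1, 3, 7, 8] / [2, 5] / [4] / [6];  common shape = (4, 2, 1, 1)

Row-insert the values π_1, π_2, … into P one at a time, bumping the leftmost entry strictly greater than the inserted value down to the next row. The recording tableau Q records, in position (i, j), the step at which that cell was added to P.
  Insert 8 (step 1): P = [8];  Q = [1]
  Insert 5 (step 2): P = [5] / [8];  Q = [1] / [2]
  Insert 7 (step 3): P = [5, 7] / [8];  Q = [1, 3] / [2]
  Insert 1 (step 4): P = [1, 7] / [5] / [8];  Q = [1, 3] / [2] / [4]
  Insert 6 (step 5): P = [1, 6] / [5, 7] / [8];  Q = [1, 3] / [2, 5] / [4]
  Insert 2 (step 6): P = [1, 2] / [5, 6] / [7] / [8];  Q = [1, 3] / [2, 5] / [4] / [6]
  Insert 3 (step 7): P = [1, 2, 3] / [5, 6] / [7] / [8];  Q = [1, 3, 7] / [2, 5] / [4] / [6]
  Insert 4 (step 8): P = [1, 2, 3, 4] / [5, 6] / [7] / [8];  Q = [1, 3, 7, 8] / [2, 5] / [4] / [6]
Final shape: (4, 2, 1, 1).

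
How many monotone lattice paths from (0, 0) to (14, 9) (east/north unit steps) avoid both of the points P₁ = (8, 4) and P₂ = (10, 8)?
Number of paths = 406835

Inclusion–exclusion. Total paths: C(23, 14) = 817190. Through P₁: C(12, 8)·C(11, 6) = 228690. Through P₂: C(18, 10)·C(5, 4) = 218790. Since P₁ is strictly southwest of P₂, a monotone path through both must visit P₁ then P₂; paths through both = C(12, 8)·C(6, 2)·C(5, 4) = 37125. Avoid both = 817190 − 228690 − 218790 + 37125 = 406835.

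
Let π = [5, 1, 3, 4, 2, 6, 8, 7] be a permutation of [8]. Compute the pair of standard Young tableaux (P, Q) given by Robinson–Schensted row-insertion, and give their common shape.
P = [1, 2, 4, 6, 7] / [3, 8] / [5];  Q = [1, 3, 4, 6, 7] / [2, 8] / [5];  common shape = (5, 2, 1)

Row-insert the values π_1, π_2, … into P one at a time, bumping the leftmost entry strictly greater than the inserted value down to the next row. The recording tableau Q records, in position (i, j), the step at which that cell was added to P.
  Insert 5 (step 1): P = [5];  Q = [1]
  Insert 1 (step 2): P = [1] / [5];  Q = [1] / [2]
  Insert 3 (step 3): P = [1, 3] / [5];  Q = [1, 3] / [2]
  Insert 4 (step 4): P = [1, 3, 4] / [5];  Q = [1, 3, 4] / [2]
  Insert 2 (step 5): P = [1, 2, 4] / [3] / [5];  Q = [1, 3, 4] / [2] / [5]
  Insert 6 (step 6): P = [1, 2, 4, 6] / [3] / [5];  Q = [1, 3, 4, 6] / [2] / [5]
  Insert 8 (step 7): P = [1, 2, 4, 6, 8] / [3] / [5];  Q = [1, 3, 4, 6, 7] / [2] / [5]
  Insert 7 (step 8): P = [1, 2, 4, 6, 7] / [3, 8] / [5];  Q = [1, 3, 4, 6, 7] / [2, 8] / [5]
Final shape: (5, 2, 1).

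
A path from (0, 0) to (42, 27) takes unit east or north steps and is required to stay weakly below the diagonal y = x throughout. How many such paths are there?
Number of paths = 4161956306130554624

By the reflection principle (André's argument), the number of monotone paths to (42, 27) with n ≤ m that never go above y = x is C(69, 42) − C(69, 43) = 11185257572725865552 − 7023301266595310928 = 4161956306130554624.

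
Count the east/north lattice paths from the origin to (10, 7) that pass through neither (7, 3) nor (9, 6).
Number of paths = 7638

Inclusion–exclusion. Total paths: C(17, 10) = 19448. Through P₁: C(10, 7)·C(7, 3) = 4200. Through P₂: C(15, 9)·C(2, 1) = 10010. Since P₁ is strictly southwest of P₂, a monotone path through both must visit P₁ then P₂; paths through both = C(10, 7)·C(5, 2)·C(2, 1) = 2400. Avoid both = 19448 − 4200 − 10010 + 2400 = 7638.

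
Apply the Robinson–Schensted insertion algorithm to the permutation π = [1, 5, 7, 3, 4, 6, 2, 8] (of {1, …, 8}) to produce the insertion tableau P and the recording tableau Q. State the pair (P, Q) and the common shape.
P = [1, 2, 4, 6, 8] / [3, 7] / [5];  Q = [1, 2, 3, 6, 8] / [4, 5] / [7];  common shape = (5, 2, 1)

Row-insert the values π_1, π_2, … into P one at a time, bumping the leftmost entry strictly greater than the inserted value down to the next row. The recording tableau Q records, in position (i, j), the step at which that cell was added to P.
  Insert 1 (step 1): P = [1];  Q = [1]
  Insert 5 (step 2): P = [1, 5];  Q = [1, 2]
  Insert 7 (step 3): P = [1, 5, 7];  Q = [1, 2, 3]
  Insert 3 (step 4): P = [1, 3, 7] / [5];  Q = [1, 2, 3] / [4]
  Insert 4 (step 5): P = [1, 3, 4] / [5, 7];  Q = [1, 2, 3] / [4, 5]
  Insert 6 (step 6): P = [1, 3, 4, 6] / [5, 7];  Q = [1, 2, 3, 6] / [4, 5]
  Insert 2 (step 7): P = [1, 2, 4, 6] / [3, 7] / [5];  Q = [1, 2, 3, 6] / [4, 5] / [7]
  Insert 8 (step 8): P = [1, 2, 4, 6, 8] / [3, 7] / [5];  Q = [1, 2, 3, 6, 8] / [4, 5] / [7]
Final shape: (5, 2, 1).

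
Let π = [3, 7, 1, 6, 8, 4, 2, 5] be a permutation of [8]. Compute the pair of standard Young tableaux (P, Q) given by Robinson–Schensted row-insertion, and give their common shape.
P = [1, 2, 5] / [3, 4, 8] / [6] / [7];  Q = [1, 2, 5] / [3, 4, 8] / [6] / [7];  common shape = (3, 3, 1, 1)

Row-insert the values π_1, π_2, … into P one at a time, bumping the leftmost entry strictly greater than the inserted value down to the next row. The recording tableau Q records, in position (i, j), the step at which that cell was added to P.
  Insert 3 (step 1): P = [3];  Q = [1]
  Insert 7 (step 2): P = [3, 7];  Q = [1, 2]
  Insert 1 (step 3): P = [1, 7] / [3];  Q = [1, 2] / [3]
  Insert 6 (step 4): P = [1, 6] / [3, 7];  Q = [1, 2] / [3, 4]
  Insert 8 (step 5): P = [1, 6, 8] / [3, 7];  Q = [1, 2, 5] / [3, 4]
  Insert 4 (step 6): P = [1, 4, 8] / [3, 6] / [7];  Q = [1, 2, 5] / [3, 4] / [6]
  Insert 2 (step 7): P = [1, 2, 8] / [3, 4] / [6] / [7];  Q = [1, 2, 5] / [3, 4] / [6] / [7]
  Insert 5 (step 8): P = [1, 2, 5] / [3, 4, 8] / [6] / [7];  Q = [1, 2, 5] / [3, 4, 8] / [6] / [7]
Final shape: (3, 3, 1, 1).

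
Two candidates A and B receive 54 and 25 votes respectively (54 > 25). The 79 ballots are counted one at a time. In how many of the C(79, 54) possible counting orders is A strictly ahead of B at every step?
Strict-lead orderings = 91715965370063062028

Total orderings of the 79 votes with 54 for A: C(79, 54) = 249846940146033858628. By the Bertrand ballot formula (Cycle Lemma / reflection principle), the number of orderings in which A is strictly ahead of B throughout is (p − q)/(p + q) · C(p + q, p) = (54 − 25)/(54 + 25) · 249846940146033858628 = 91715965370063062028.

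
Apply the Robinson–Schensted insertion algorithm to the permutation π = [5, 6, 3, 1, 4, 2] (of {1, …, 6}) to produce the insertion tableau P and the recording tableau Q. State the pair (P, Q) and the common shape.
P = [1, 2] / [3, 4] / [5, 6];  Q = [1, 2] / [3, 5] / [4, 6];  common shape = (2, 2, 2)

Row-insert the values π_1, π_2, … into P one at a time, bumping the leftmost entry strictly greater than the inserted value down to the next row. The recording tableau Q records, in position (i, j), the step at which that cell was added to P.
  Insert 5 (step 1): P = [5];  Q = [1]
  Insert 6 (step 2): P = [5, 6];  Q = [1, 2]
  Insert 3 (step 3): P = [3, 6] / [5];  Q = [1, 2] / [3]
  Insert 1 (step 4): P = [1, 6] / [3] / [5];  Q = [1, 2] / [3] / [4]
  Insert 4 (step 5): P = [1, 4] / [3, 6] / [5];  Q = [1, 2] / [3, 5] / [4]
  Insert 2 (step 6): P = [1, 2] / [3, 4] / [5, 6];  Q = [1, 2] / [3, 5] / [4, 6]
Final shape: (2, 2, 2).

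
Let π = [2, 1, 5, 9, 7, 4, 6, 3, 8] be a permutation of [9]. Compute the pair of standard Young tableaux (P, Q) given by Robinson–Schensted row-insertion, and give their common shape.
P = [1, 3, 6, 8] / [2, 4, 7] / [5] / [9];  Q = [1, 3, 4, 9] / [2, 5, 7] / [6] / [8];  common shape = (4, 3, 1, 1)

Row-insert the values π_1, π_2, … into P one at a time, bumping the leftmost entry strictly greater than the inserted value down to the next row. The recording tableau Q records, in position (i, j), the step at which that cell was added to P.
  Insert 2 (step 1): P = [2];  Q = [1]
  Insert 1 (step 2): P = [1] / [2];  Q = [1] / [2]
  Insert 5 (step 3): P = [1, 5] / [2];  Q = [1, 3] / [2]
  Insert 9 (step 4): P = [1, 5, 9] / [2];  Q = [1, 3, 4] / [2]
  Insert 7 (step 5): P = [1, 5, 7] / [2, 9];  Q = [1, 3, 4] / [2, 5]
  Insert 4 (step 6): P = [1, 4, 7] / [2, 5] / [9];  Q = [1, 3, 4] / [2, 5] / [6]
  Insert 6 (step 7): P = [1, 4, 6] / [2, 5, 7] / [9];  Q = [1, 3, 4] / [2, 5, 7] / [6]
  Insert 3 (step 8): P = [1, 3, 6] / [2, 4, 7] / [5] / [9];  Q = [1, 3, 4] / [2, 5, 7] / [6] / [8]
  Insert 8 (step 9): P = [1, 3, 6, 8] / [2, 4, 7] / [5] / [9];  Q = [1, 3, 4, 9] / [2, 5, 7] / [6] / [8]
Final shape: (4, 3, 1, 1).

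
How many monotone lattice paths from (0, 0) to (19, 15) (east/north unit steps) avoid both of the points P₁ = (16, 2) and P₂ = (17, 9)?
Number of paths = 1768428712

Inclusion–exclusion. Total paths: C(34, 19) = 1855967520. Through P₁: C(18, 16)·C(16, 3) = 85680. Through P₂: C(26, 17)·C(8, 2) = 87487400. Since P₁ is strictly southwest of P₂, a monotone path through both must visit P₁ then P₂; paths through both = C(18, 16)·C(8, 1)·C(8, 2) = 34272. Avoid both = 1855967520 − 85680 − 87487400 + 34272 = 1768428712.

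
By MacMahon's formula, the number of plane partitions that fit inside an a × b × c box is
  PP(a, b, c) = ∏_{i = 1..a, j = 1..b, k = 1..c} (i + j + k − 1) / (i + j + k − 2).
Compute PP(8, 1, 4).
PP(8, 1, 4) = 495

Evaluate the triple product over i = 1..8, j = 1..1, k = 1..4. The factors are (2/1) · (3/2) · (4/3) · (5/4) · (3/2) · (4/3) · (5/4) · (6/5) · … (32 factors total). The numerators and denominators telescope so the product is an integer; carrying out the multiplication exactly gives PP(8, 1, 4) = 495.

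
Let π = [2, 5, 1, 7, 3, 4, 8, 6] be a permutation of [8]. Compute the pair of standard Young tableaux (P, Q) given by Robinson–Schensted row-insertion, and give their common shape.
P = [1, 3, 4, 6] / [2, 5, 7, 8];  Q = [1, 2, 4, 7] / [3, 5, 6, 8];  common shape = (4, 4)

Row-insert the values π_1, π_2, … into P one at a time, bumping the leftmost entry strictly greater than the inserted value down to the next row. The recording tableau Q records, in position (i, j), the step at which that cell was added to P.
  Insert 2 (step 1): P = [2];  Q = [1]
  Insert 5 (step 2): P = [2, 5];  Q = [1, 2]
  Insert 1 (step 3): P = [1, 5] / [2];  Q = [1, 2] / [3]
  Insert 7 (step 4): P = [1, 5, 7] / [2];  Q = [1, 2, 4] / [3]
  Insert 3 (step 5): P = [1, 3, 7] / [2, 5];  Q = [1, 2, 4] / [3, 5]
  Insert 4 (step 6): P = [1, 3, 4] / [2, 5, 7];  Q = [1, 2, 4] / [3, 5, 6]
  Insert 8 (step 7): P = [1, 3, 4, 8] / [2, 5, 7];  Q = [1, 2, 4, 7] / [3, 5, 6]
  Insert 6 (step 8): P = [1, 3, 4, 6] / [2, 5, 7, 8];  Q = [1, 2, 4, 7] / [3, 5, 6, 8]
Final shape: (4, 4).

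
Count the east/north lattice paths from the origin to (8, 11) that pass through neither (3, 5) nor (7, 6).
Number of paths = 41094

Inclusion–exclusion. Total paths: C(19, 8) = 75582. Through P₁: C(8, 3)·C(11, 5) = 25872. Through P₂: C(13, 7)·C(6, 1) = 10296. Since P₁ is strictly southwest of P₂, a monotone path through both must visit P₁ then P₂; paths through both = C(8, 3)·C(5, 4)·C(6, 1) = 1680. Avoid both = 75582 − 25872 − 10296 + 1680 = 41094.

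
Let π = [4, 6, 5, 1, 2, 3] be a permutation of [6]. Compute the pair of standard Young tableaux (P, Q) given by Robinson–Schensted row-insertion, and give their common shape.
P = [1, 2, 3] / [4, 5] / [6];  Q = [1, 2, 6] / [3, 5] / [4];  common shape = (3, 2, 1)

Row-insert the values π_1, π_2, … into P one at a time, bumping the leftmost entry strictly greater than the inserted value down to the next row. The recording tableau Q records, in position (i, j), the step at which that cell was added to P.
  Insert 4 (step 1): P = [4];  Q = [1]
  Insert 6 (step 2): P = [4, 6];  Q = [1, 2]
  Insert 5 (step 3): P = [4, 5] / [6];  Q = [1, 2] / [3]
  Insert 1 (step 4): P = [1, 5] / [4] / [6];  Q = [1, 2] / [3] / [4]
  Insert 2 (step 5): P = [1, 2] / [4, 5] / [6];  Q = [1, 2] / [3, 5] / [4]
  Insert 3 (step 6): P = [1, 2, 3] / [4, 5] / [6];  Q = [1, 2, 6] / [3, 5] / [4]
Final shape: (3, 2, 1).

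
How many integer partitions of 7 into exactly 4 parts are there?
p(7, 4 parts) = 3

Partitions of n into exactly k parts ↔ partitions of n − k into at most k parts (subtract 1 from each part). For n = 7, k = 4, the partitions are: 4+1+1+1, 3+2+1+1, 2+2+2+1. Count = 3.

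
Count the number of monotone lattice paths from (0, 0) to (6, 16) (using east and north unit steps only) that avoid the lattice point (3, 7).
Number of paths = 48213

Total paths from (0, 0) to (6, 16): C(22, 6) = 74613. Paths through (3, 7): (paths (0, 0) → (3, 7)) × (paths (3, 7) → (6, 16)) = C(10, 3) · C(12, 3) = 120 · 220 = 26400. Avoidance count = 74613 − 26400 = 48213.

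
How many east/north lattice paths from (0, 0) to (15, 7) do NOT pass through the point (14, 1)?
Number of paths = 170439

Total paths from (0, 0) to (15, 7): C(22, 15) = 170544. Paths through (14, 1): (paths (0, 0) → (14, 1)) × (paths (14, 1) → (15, 7)) = C(15, 14) · C(7, 1) = 15 · 7 = 105. Avoidance count = 170544 − 105 = 170439.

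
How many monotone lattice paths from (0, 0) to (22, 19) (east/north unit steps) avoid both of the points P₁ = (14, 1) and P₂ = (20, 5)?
Number of paths = 244633238475

Inclusion–exclusion. Total paths: C(41, 22) = 244662670200. Through P₁: C(15, 14)·C(26, 8) = 23434125. Through P₂: C(25, 20)·C(16, 2) = 6375600. Since P₁ is strictly southwest of P₂, a monotone path through both must visit P₁ then P₂; paths through both = C(15, 14)·C(10, 6)·C(16, 2) = 378000. Avoid both = 244662670200 − 23434125 − 6375600 + 378000 = 244633238475.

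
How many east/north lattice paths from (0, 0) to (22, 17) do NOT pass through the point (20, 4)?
Number of paths = 51020002080

Total paths from (0, 0) to (22, 17): C(39, 22) = 51021117810. Paths through (20, 4): (paths (0, 0) → (20, 4)) × (paths (20, 4) → (22, 17)) = C(24, 20) · C(15, 2) = 10626 · 105 = 1115730. Avoidance count = 51021117810 − 1115730 = 51020002080.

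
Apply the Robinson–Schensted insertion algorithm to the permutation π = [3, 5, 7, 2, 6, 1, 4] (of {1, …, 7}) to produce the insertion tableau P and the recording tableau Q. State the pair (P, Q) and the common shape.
P = [1, 4, 6] / [2, 5] / [3, 7];  Q = [1, 2, 3] / [4, 5] / [6, 7];  common shape = (3, 2, 2)

Row-insert the values π_1, π_2, … into P one at a time, bumping the leftmost entry strictly greater than the inserted value down to the next row. The recording tableau Q records, in position (i, j), the step at which that cell was added to P.
  Insert 3 (step 1): P = [3];  Q = [1]
  Insert 5 (step 2): P = [3, 5];  Q = [1, 2]
  Insert 7 (step 3): P = [3, 5, 7];  Q = [1, 2, 3]
  Insert 2 (step 4): P = [2, 5, 7] / [3];  Q = [1, 2, 3] / [4]
  Insert 6 (step 5): P = [2, 5, 6] / [3, 7];  Q = [1, 2, 3] / [4, 5]
  Insert 1 (step 6): P = [1, 5, 6] / [2, 7] / [3];  Q = [1, 2, 3] / [4, 5] / [6]
  Insert 4 (step 7): P = [1, 4, 6] / [2, 5] / [3, 7];  Q = [1, 2, 3] / [4, 5] / [6, 7]
Final shape: (3, 2, 2).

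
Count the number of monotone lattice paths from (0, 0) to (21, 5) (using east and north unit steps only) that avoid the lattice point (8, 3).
Number of paths = 48455

Total paths from (0, 0) to (21, 5): C(26, 21) = 65780. Paths through (8, 3): (paths (0, 0) → (8, 3)) × (paths (8, 3) → (21, 5)) = C(11, 8) · C(15, 13) = 165 · 105 = 17325. Avoidance count = 65780 − 17325 = 48455.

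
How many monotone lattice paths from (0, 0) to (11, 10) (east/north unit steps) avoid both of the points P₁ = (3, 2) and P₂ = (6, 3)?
Number of paths = 189168

Inclusion–exclusion. Total paths: C(21, 11) = 352716. Through P₁: C(5, 3)·C(16, 8) = 128700. Through P₂: C(9, 6)·C(12, 5) = 66528. Since P₁ is strictly southwest of P₂, a monotone path through both must visit P₁ then P₂; paths through both = C(5, 3)·C(4, 3)·C(12, 5) = 31680. Avoid both = 352716 − 128700 − 66528 + 31680 = 189168.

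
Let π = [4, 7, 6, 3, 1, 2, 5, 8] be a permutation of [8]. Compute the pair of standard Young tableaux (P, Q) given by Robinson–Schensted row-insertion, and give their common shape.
P = [1, 2, 5, 8] / [3, 6] / [4] / [7];  Q = [1, 2, 7, 8] / [3, 6] / [4] / [5];  common shape = (4, 2, 1, 1)

Row-insert the values π_1, π_2, … into P one at a time, bumping the leftmost entry strictly greater than the inserted value down to the next row. The recording tableau Q records, in position (i, j), the step at which that cell was added to P.
  Insert 4 (step 1): P = [4];  Q = [1]
  Insert 7 (step 2): P = [4, 7];  Q = [1, 2]
  Insert 6 (step 3): P = [4, 6] / [7];  Q = [1, 2] / [3]
  Insert 3 (step 4): P = [3, 6] / [4] / [7];  Q = [1, 2] / [3] / [4]
  Insert 1 (step 5): P = [1, 6] / [3] / [4] / [7];  Q = [1, 2] / [3] / [4] / [5]
  Insert 2 (step 6): P = [1, 2] / [3, 6] / [4] / [7];  Q = [1, 2] / [3, 6] / [4] / [5]
  Insert 5 (step 7): P = [1, 2, 5] / [3, 6] / [4] / [7];  Q = [1, 2, 7] / [3, 6] / [4] / [5]
  Insert 8 (step 8): P = [1, 2, 5, 8] / [3, 6] / [4] / [7];  Q = [1, 2, 7, 8] / [3, 6] / [4] / [5]
Final shape: (4, 2, 1, 1).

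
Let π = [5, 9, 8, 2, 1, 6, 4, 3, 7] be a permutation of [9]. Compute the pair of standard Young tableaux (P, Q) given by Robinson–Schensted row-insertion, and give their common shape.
P = [1, 3, 7] / [2, 4] / [5, 6] / [8] / [9];  Q = [1, 2, 9] / [3, 6] / [4, 7] / [5] / [8];  common shape = (3, 2, 2, 1, 1)

Row-insert the values π_1, π_2, … into P one at a time, bumping the leftmost entry strictly greater than the inserted value down to the next row. The recording tableau Q records, in position (i, j), the step at which that cell was added to P.
  Insert 5 (step 1): P = [5];  Q = [1]
  Insert 9 (step 2): P = [5, 9];  Q = [1, 2]
  Insert 8 (step 3): P = [5, 8] / [9];  Q = [1, 2] / [3]
  Insert 2 (step 4): P = [2, 8] / [5] / [9];  Q = [1, 2] / [3] / [4]
  Insert 1 (step 5): P = [1, 8] / [2] / [5] / [9];  Q = [1, 2] / [3] / [4] / [5]
  Insert 6 (step 6): P = [1, 6] / [2, 8] / [5] / [9];  Q = [1, 2] / [3, 6] / [4] / [5]
  Insert 4 (step 7): P = [1, 4] / [2, 6] / [5, 8] / [9];  Q = [1, 2] / [3, 6] / [4, 7] / [5]
  Insert 3 (step 8): P = [1, 3] / [2, 4] / [5, 6] / [8] / [9];  Q = [1, 2] / [3, 6] / [4, 7] / [5] / [8]
  Insert 7 (step 9): P = [1, 3, 7] / [2, 4] / [5, 6] / [8] / [9];  Q = [1, 2, 9] / [3, 6] / [4, 7] / [5] / [8]
Final shape: (3, 2, 2, 1, 1).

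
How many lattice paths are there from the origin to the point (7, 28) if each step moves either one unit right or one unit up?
Number of paths = 6724520

A monotone lattice path from (0, 0) to (7, 28) consists of 7 east steps and 28 north steps in some order, so it is determined by which 7 of the 35 steps are east. The count is C(35, 7) = 6724520.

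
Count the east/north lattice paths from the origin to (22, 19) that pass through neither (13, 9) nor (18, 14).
Number of paths = 155105199680

Inclusion–exclusion. Total paths: C(41, 22) = 244662670200. Through P₁: C(22, 13)·C(19, 9) = 45950664760. Through P₂: C(32, 18)·C(9, 4) = 59400885600. Since P₁ is strictly southwest of P₂, a monotone path through both must visit P₁ then P₂; paths through both = C(22, 13)·C(10, 5)·C(9, 4) = 15794079840. Avoid both = 244662670200 − 45950664760 − 59400885600 + 15794079840 = 155105199680.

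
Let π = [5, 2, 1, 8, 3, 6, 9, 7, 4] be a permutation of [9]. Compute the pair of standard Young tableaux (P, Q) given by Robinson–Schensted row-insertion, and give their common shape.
P = [1, 3, 4, 7] / [2, 6, 9] / [5, 8];  Q = [1, 4, 6, 7] / [2, 5, 8] / [3, 9];  common shape = (4, 3, 2)

Row-insert the values π_1, π_2, … into P one at a time, bumping the leftmost entry strictly greater than the inserted value down to the next row. The recording tableau Q records, in position (i, j), the step at which that cell was added to P.
  Insert 5 (step 1): P = [5];  Q = [1]
  Insert 2 (step 2): P = [2] / [5];  Q = [1] / [2]
  Insert 1 (step 3): P = [1] / [2] / [5];  Q = [1] / [2] / [3]
  Insert 8 (step 4): P = [1, 8] / [2] / [5];  Q = [1, 4] / [2] / [3]
  Insert 3 (step 5): P = [1, 3] / [2, 8] / [5];  Q = [1, 4] / [2, 5] / [3]
  Insert 6 (step 6): P = [1, 3, 6] / [2, 8] / [5];  Q = [1, 4, 6] / [2, 5] / [3]
  Insert 9 (step 7): P = [1, 3, 6, 9] / [2, 8] / [5];  Q = [1, 4, 6, 7] / [2, 5] / [3]
  Insert 7 (step 8): P = [1, 3, 6, 7] / [2, 8, 9] / [5];  Q = [1, 4, 6, 7] / [2, 5, 8] / [3]
  Insert 4 (step 9): P = [1, 3, 4, 7] / [2, 6, 9] / [5, 8];  Q = [1, 4, 6, 7] / [2, 5, 8] / [3, 9]
Final shape: (4, 3, 2).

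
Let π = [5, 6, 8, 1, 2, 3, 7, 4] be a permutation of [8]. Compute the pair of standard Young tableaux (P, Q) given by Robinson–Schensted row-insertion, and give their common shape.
P = [1, 2, 3, 4] / [5, 6, 7] / [8];  Q = [1, 2, 3, 7] / [4, 5, 6] / [8];  common shape = (4, 3, 1)

Row-insert the values π_1, π_2, … into P one at a time, bumping the leftmost entry strictly greater than the inserted value down to the next row. The recording tableau Q records, in position (i, j), the step at which that cell was added to P.
  Insert 5 (step 1): P = [5];  Q = [1]
  Insert 6 (step 2): P = [5, 6];  Q = [1, 2]
  Insert 8 (step 3): P = [5, 6, 8];  Q = [1, 2, 3]
  Insert 1 (step 4): P = [1, 6, 8] / [5];  Q = [1, 2, 3] / [4]
  Insert 2 (step 5): P = [1, 2, 8] / [5, 6];  Q = [1, 2, 3] / [4, 5]
  Insert 3 (step 6): P = [1, 2, 3] / [5, 6, 8];  Q = [1, 2, 3] / [4, 5, 6]
  Insert 7 (step 7): P = [1, 2, 3, 7] / [5, 6, 8];  Q = [1, 2, 3, 7] / [4, 5, 6]
  Insert 4 (step 8): P = [1, 2, 3, 4] / [5, 6, 7] / [8];  Q = [1, 2, 3, 7] / [4, 5, 6] / [8]
Final shape: (4, 3, 1).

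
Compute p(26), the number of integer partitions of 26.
p(26) = 2436

Compute p(n) via the recurrence p(n, m) = p(n, m−1) + p(n−m, m), where p(n, m) counts partitions of n with all parts ≤ m and p(n) = p(n, n). The base cases are p(0, m) = 1 and p(n, 0) = 0 for n > 0. Filling the table yields p(26) = 2436. (Euler's pentagonal recurrence is an alternative.)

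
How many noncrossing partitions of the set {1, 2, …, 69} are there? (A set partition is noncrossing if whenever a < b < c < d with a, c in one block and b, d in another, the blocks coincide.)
C_69 = 337485502510215975556783793455058624700

These noncrossing partitions are counted by the Catalan number C_n = (1/(n + 1)) · C(2n, n). For n = 69: C_69 = (1/70) · C(138, 69) = 23623985175715118288974865541854103729000/70 = 337485502510215975556783793455058624700.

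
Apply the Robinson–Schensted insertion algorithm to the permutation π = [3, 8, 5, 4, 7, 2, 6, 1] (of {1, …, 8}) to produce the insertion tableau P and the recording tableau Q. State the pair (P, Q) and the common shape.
P = [1, 4, 6] / [2, 7] / [3] / [5] / [8];  Q = [1, 2, 5] / [3, 7] / [4] / [6] / [8];  common shape = (3, 2, 1, 1, 1)

Row-insert the values π_1, π_2, … into P one at a time, bumping the leftmost entry strictly greater than the inserted value down to the next row. The recording tableau Q records, in position (i, j), the step at which that cell was added to P.
  Insert 3 (step 1): P = [3];  Q = [1]
  Insert 8 (step 2): P = [3, 8];  Q = [1, 2]
  Insert 5 (step 3): P = [3, 5] / [8];  Q = [1, 2] / [3]
  Insert 4 (step 4): P = [3, 4] / [5] / [8];  Q = [1, 2] / [3] / [4]
  Insert 7 (step 5): P = [3, 4, 7] / [5] / [8];  Q = [1, 2, 5] / [3] / [4]
  Insert 2 (step 6): P = [2, 4, 7] / [3] / [5] / [8];  Q = [1, 2, 5] / [3] / [4] / [6]
  Insert 6 (step 7): P = [2, 4, 6] / [3, 7] / [5] / [8];  Q = [1, 2, 5] / [3, 7] / [4] / [6]
  Insert 1 (step 8): P = [1, 4, 6] / [2, 7] / [3] / [5] / [8];  Q = [1, 2, 5] / [3, 7] / [4] / [6] / [8]
Final shape: (3, 2, 1, 1, 1).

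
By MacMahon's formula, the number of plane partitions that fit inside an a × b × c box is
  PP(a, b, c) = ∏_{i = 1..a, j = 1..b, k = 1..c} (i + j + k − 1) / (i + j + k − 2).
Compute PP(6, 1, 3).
PP(6, 1, 3) = 84

Evaluate the triple product over i = 1..6, j = 1..1, k = 1..3. The factors are (2/1) · (3/2) · (4/3) · (3/2) · (4/3) · (5/4) · (4/3) · (5/4) · … (18 factors total). The numerators and denominators telescope so the product is an integer; carrying out the multiplication exactly gives PP(6, 1, 3) = 84.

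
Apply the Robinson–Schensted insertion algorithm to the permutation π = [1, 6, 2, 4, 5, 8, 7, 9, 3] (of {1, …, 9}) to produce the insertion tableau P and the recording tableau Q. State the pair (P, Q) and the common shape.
P = [1, 2, 3, 5, 7, 9] / [4, 8] / [6];  Q = [1, 2, 4, 5, 6, 8] / [3, 7] / [9];  common shape = (6, 2, 1)

Row-insert the values π_1, π_2, … into P one at a time, bumping the leftmost entry strictly greater than the inserted value down to the next row. The recording tableau Q records, in position (i, j), the step at which that cell was added to P.
  Insert 1 (step 1): P = [1];  Q = [1]
  Insert 6 (step 2): P = [1, 6];  Q = [1, 2]
  Insert 2 (step 3): P = [1, 2] / [6];  Q = [1, 2] / [3]
  Insert 4 (step 4): P = [1, 2, 4] / [6];  Q = [1, 2, 4] / [3]
  Insert 5 (step 5): P = [1, 2, 4, 5] / [6];  Q = [1, 2, 4, 5] / [3]
  Insert 8 (step 6): P = [1, 2, 4, 5, 8] / [6];  Q = [1, 2, 4, 5, 6] / [3]
  Insert 7 (step 7): P = [1, 2, 4, 5, 7] / [6, 8];  Q = [1, 2, 4, 5, 6] / [3, 7]
  Insert 9 (step 8): P = [1, 2, 4, 5, 7, 9] / [6, 8];  Q = [1, 2, 4, 5, 6, 8] / [3, 7]
  Insert 3 (step 9): P = [1, 2, 3, 5, 7, 9] / [4, 8] / [6];  Q = [1, 2, 4, 5, 6, 8] / [3, 7] / [9]
Final shape: (6, 2, 1).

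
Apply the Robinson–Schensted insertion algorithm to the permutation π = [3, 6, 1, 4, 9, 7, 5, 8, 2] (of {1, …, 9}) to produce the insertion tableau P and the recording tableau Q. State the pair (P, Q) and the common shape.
P = [1, 2, 5, 8] / [3, 4, 7] / [6] / [9];  Q = [1, 2, 5, 8] / [3, 4, 6] / [7] / [9];  common shape = (4, 3, 1, 1)

Row-insert the values π_1, π_2, … into P one at a time, bumping the leftmost entry strictly greater than the inserted value down to the next row. The recording tableau Q records, in position (i, j), the step at which that cell was added to P.
  Insert 3 (step 1): P = [3];  Q = [1]
  Insert 6 (step 2): P = [3, 6];  Q = [1, 2]
  Insert 1 (step 3): P = [1, 6] / [3];  Q = [1, 2] / [3]
  Insert 4 (step 4): P = [1, 4] / [3, 6];  Q = [1, 2] / [3, 4]
  Insert 9 (step 5): P = [1, 4, 9] / [3, 6];  Q = [1, 2, 5] / [3, 4]
  Insert 7 (step 6): P = [1, 4, 7] / [3, 6, 9];  Q = [1, 2, 5] / [3, 4, 6]
  Insert 5 (step 7): P = [1, 4, 5] / [3, 6, 7] / [9];  Q = [1, 2, 5] / [3, 4, 6] / [7]
  Insert 8 (step 8): P = [1, 4, 5, 8] / [3, 6, 7] / [9];  Q = [1, 2, 5, 8] / [3, 4, 6] / [7]
  Insert 2 (step 9): P = [1, 2, 5, 8] / [3, 4, 7] / [6] / [9];  Q = [1, 2, 5, 8] / [3, 4, 6] / [7] / [9]
Final shape: (4, 3, 1, 1).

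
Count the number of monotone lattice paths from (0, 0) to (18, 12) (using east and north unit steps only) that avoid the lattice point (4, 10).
Number of paths = 86373105

Total paths from (0, 0) to (18, 12): C(30, 18) = 86493225. Paths through (4, 10): (paths (0, 0) → (4, 10)) × (paths (4, 10) → (18, 12)) = C(14, 4) · C(16, 14) = 1001 · 120 = 120120. Avoidance count = 86493225 − 120120 = 86373105.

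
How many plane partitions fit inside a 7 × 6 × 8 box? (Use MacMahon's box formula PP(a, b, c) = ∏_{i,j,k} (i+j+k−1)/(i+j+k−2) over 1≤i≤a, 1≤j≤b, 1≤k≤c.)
PP(7, 6, 8) = 19702998159210080

Evaluate the triple product over i = 1..7, j = 1..6, k = 1..8. The factors are (2/1) · (3/2) · (4/3) · (5/4) · (6/5) · (7/6) · (8/7) · (9/8) · … (336 factors total). The numerators and denominators telescope so the product is an integer; carrying out the multiplication exactly gives PP(7, 6, 8) = 19702998159210080.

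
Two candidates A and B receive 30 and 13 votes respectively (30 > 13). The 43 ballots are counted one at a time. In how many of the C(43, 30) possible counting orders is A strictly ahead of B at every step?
Strict-lead orderings = 14460614392

Total orderings of the 43 votes with 30 for A: C(43, 30) = 36576848168. By the Bertrand ballot formula (Cycle Lemma / reflection principle), the number of orderings in which A is strictly ahead of B throughout is (p − q)/(p + q) · C(p + q, p) = (30 − 13)/(30 + 13) · 36576848168 = 14460614392.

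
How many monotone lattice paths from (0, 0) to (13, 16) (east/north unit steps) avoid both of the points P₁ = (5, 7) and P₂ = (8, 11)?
Number of paths = 36549171

Inclusion–exclusion. Total paths: C(29, 13) = 67863915. Through P₁: C(12, 5)·C(17, 8) = 19253520. Through P₂: C(19, 8)·C(10, 5) = 19046664. Since P₁ is strictly southwest of P₂, a monotone path through both must visit P₁ then P₂; paths through both = C(12, 5)·C(7, 3)·C(10, 5) = 6985440. Avoid both = 67863915 − 19253520 − 19046664 + 6985440 = 36549171.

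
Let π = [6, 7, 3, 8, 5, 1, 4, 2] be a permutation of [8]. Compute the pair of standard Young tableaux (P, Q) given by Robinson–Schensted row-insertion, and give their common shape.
P = [1, 2, 8] / [3, 4] / [5, 7] / [6];  Q = [1, 2, 4] / [3, 5] / [6, 7] / [8];  common shape = (3, 2, 2, 1)

Row-insert the values π_1, π_2, … into P one at a time, bumping the leftmost entry strictly greater than the inserted value down to the next row. The recording tableau Q records, in position (i, j), the step at which that cell was added to P.
  Insert 6 (step 1): P = [6];  Q = [1]
  Insert 7 (step 2): P = [6, 7];  Q = [1, 2]
  Insert 3 (step 3): P = [3, 7] / [6];  Q = [1, 2] / [3]
  Insert 8 (step 4): P = [3, 7, 8] / [6];  Q = [1, 2, 4] / [3]
  Insert 5 (step 5): P = [3, 5, 8] / [6, 7];  Q = [1, 2, 4] / [3, 5]
  Insert 1 (step 6): P = [1, 5, 8] / [3, 7] / [6];  Q = [1, 2, 4] / [3, 5] / [6]
  Insert 4 (step 7): P = [1, 4, 8] / [3, 5] / [6, 7];  Q = [1, 2, 4] / [3, 5] / [6, 7]
  Insert 2 (step 8): P = [1, 2, 8] / [3, 4] / [5, 7] / [6];  Q = [1, 2, 4] / [3, 5] / [6, 7] / [8]
Final shape: (3, 2, 2, 1).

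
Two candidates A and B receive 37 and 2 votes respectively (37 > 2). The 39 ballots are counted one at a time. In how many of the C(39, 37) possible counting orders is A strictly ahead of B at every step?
Strict-lead orderings = 665

Total orderings of the 39 votes with 37 for A: C(39, 37) = 741. By the Bertrand ballot formula (Cycle Lemma / reflection principle), the number of orderings in which A is strictly ahead of B throughout is (p − q)/(p + q) · C(p + q, p) = (37 − 2)/(37 + 2) · 741 = 665.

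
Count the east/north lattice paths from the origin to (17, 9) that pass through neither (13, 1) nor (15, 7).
Number of paths = 2096708

Inclusion–exclusion. Total paths: C(26, 17) = 3124550. Through P₁: C(14, 13)·C(12, 4) = 6930. Through P₂: C(22, 15)·C(4, 2) = 1023264. Since P₁ is strictly southwest of P₂, a monotone path through both must visit P₁ then P₂; paths through both = C(14, 13)·C(8, 2)·C(4, 2) = 2352. Avoid both = 3124550 − 6930 − 1023264 + 2352 = 2096708.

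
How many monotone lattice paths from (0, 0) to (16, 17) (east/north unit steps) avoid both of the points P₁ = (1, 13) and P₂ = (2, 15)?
Number of paths = 1166737566

Inclusion–exclusion. Total paths: C(33, 16) = 1166803110. Through P₁: C(14, 1)·C(19, 15) = 54264. Through P₂: C(17, 2)·C(16, 14) = 16320. Since P₁ is strictly southwest of P₂, a monotone path through both must visit P₁ then P₂; paths through both = C(14, 1)·C(3, 1)·C(16, 14) = 5040. Avoid both = 1166803110 − 54264 − 16320 + 5040 = 1166737566.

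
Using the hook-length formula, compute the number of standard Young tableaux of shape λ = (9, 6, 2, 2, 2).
# SYT of shape (9, 6, 2, 2, 2) = 130572750

Hook-length formula: f^λ = n! / Π hook(c), product over all cells c of the Young diagram. For λ = (9, 6, 2, 2, 2), n = 21 boxes. Hook lengths by row (left-to-right, top-to-bottom): [13, 12, 8, 7, 6, 5, 3, 2, 1]; [9, 8, 4, 3, 2, 1]; [4, 3]; [3, 2]; [2, 1]. Product of hooks = 391283343360. So f^λ = 21! / 391283343360 = 51090942171709440000 / 391283343360 = 130572750.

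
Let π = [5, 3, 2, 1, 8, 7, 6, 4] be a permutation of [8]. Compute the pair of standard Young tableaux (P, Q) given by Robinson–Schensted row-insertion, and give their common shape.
P = [1, 4] / [2, 6] / [3, 7] / [5, 8];  Q = [1, 5] / [2, 6] / [3, 7] / [4, 8];  common shape = (2, 2, 2, 2)

Row-insert the values π_1, π_2, … into P one at a time, bumping the leftmost entry strictly greater than the inserted value down to the next row. The recording tableau Q records, in position (i, j), the step at which that cell was added to P.
  Insert 5 (step 1): P = [5];  Q = [1]
  Insert 3 (step 2): P = [3] / [5];  Q = [1] / [2]
  Insert 2 (step 3): P = [2] / [3] / [5];  Q = [1] / [2] / [3]
  Insert 1 (step 4): P = [1] / [2] / [3] / [5];  Q = [1] / [2] / [3] / [4]
  Insert 8 (step 5): P = [1, 8] / [2] / [3] / [5];  Q = [1, 5] / [2] / [3] / [4]
  Insert 7 (step 6): P = [1, 7] / [2, 8] / [3] / [5];  Q = [1, 5] / [2, 6] / [3] / [4]
  Insert 6 (step 7): P = [1, 6] / [2, 7] / [3, 8] / [5];  Q = [1, 5] / [2, 6] / [3, 7] / [4]
  Insert 4 (step 8): P = [1, 4] / [2, 6] / [3, 7] / [5, 8];  Q = [1, 5] / [2, 6] / [3, 7] / [4, 8]
Final shape: (2, 2, 2, 2).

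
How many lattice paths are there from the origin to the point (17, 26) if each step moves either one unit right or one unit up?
Number of paths = 421171648758

A monotone lattice path from (0, 0) to (17, 26) consists of 17 east steps and 26 north steps in some order, so it is determined by which 17 of the 43 steps are east. The count is C(43, 17) = 421171648758.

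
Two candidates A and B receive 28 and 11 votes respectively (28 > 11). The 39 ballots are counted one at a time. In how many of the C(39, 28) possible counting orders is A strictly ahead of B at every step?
Strict-lead orderings = 730588532

Total orderings of the 39 votes with 28 for A: C(39, 28) = 1676056044. By the Bertrand ballot formula (Cycle Lemma / reflection principle), the number of orderings in which A is strictly ahead of B throughout is (p − q)/(p + q) · C(p + q, p) = (28 − 11)/(28 + 11) · 1676056044 = 730588532.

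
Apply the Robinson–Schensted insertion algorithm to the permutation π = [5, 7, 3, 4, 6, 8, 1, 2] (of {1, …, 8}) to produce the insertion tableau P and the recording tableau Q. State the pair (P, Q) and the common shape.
P = [1, 2, 6, 8] / [3, 4] / [5, 7];  Q = [1, 2, 5, 6] / [3, 4] / [7, 8];  common shape = (4, 2, 2)

Row-insert the values π_1, π_2, … into P one at a time, bumping the leftmost entry strictly greater than the inserted value down to the next row. The recording tableau Q records, in position (i, j), the step at which that cell was added to P.
  Insert 5 (step 1): P = [5];  Q = [1]
  Insert 7 (step 2): P = [5, 7];  Q = [1, 2]
  Insert 3 (step 3): P = [3, 7] / [5];  Q = [1, 2] / [3]
  Insert 4 (step 4): P = [3, 4] / [5, 7];  Q = [1, 2] / [3, 4]
  Insert 6 (step 5): P = [3, 4, 6] / [5, 7];  Q = [1, 2, 5] / [3, 4]
  Insert 8 (step 6): P = [3, 4, 6, 8] / [5, 7];  Q = [1, 2, 5, 6] / [3, 4]
  Insert 1 (step 7): P = [1, 4, 6, 8] / [3, 7] / [5];  Q = [1, 2, 5, 6] / [3, 4] / [7]
  Insert 2 (step 8): P = [1, 2, 6, 8] / [3, 4] / [5, 7];  Q = [1, 2, 5, 6] / [3, 4] / [7, 8]
Final shape: (4, 2, 2).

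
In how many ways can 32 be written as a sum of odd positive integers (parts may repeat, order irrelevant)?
p_odd(32) = 390

Enumerate partitions using only odd parts via the recurrence o(n, m) = o(n, m−2) + o(n−m, m) over odd m, starting from the largest odd part ≤ n. This gives p_odd(32) = 390. (Euler's theorem: equals the count of distinct-part partitions.)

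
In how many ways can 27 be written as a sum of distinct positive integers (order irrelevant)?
q(27) = 192

A partition into distinct parts is a strictly decreasing sequence summing to n. The recurrence d(n, m) = d(n, m−1) + d(n−m, m−1) (use part m at most once) with q(n) = d(n, n) gives q(27) = 192. (Euler's theorem: # distinct-part partitions = # odd-part partitions.)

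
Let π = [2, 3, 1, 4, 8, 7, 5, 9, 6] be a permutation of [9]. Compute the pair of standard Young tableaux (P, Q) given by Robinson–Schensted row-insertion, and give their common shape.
P = [1, 3, 4, 5, 6] / [2, 7, 9] / [8];  Q = [1, 2, 4, 5, 8] / [3, 6, 9] / [7];  common shape = (5, 3, 1)

Row-insert the values π_1, π_2, … into P one at a time, bumping the leftmost entry strictly greater than the inserted value down to the next row. The recording tableau Q records, in position (i, j), the step at which that cell was added to P.
  Insert 2 (step 1): P = [2];  Q = [1]
  Insert 3 (step 2): P = [2, 3];  Q = [1, 2]
  Insert 1 (step 3): P = [1, 3] / [2];  Q = [1, 2] / [3]
  Insert 4 (step 4): P = [1, 3, 4] / [2];  Q = [1, 2, 4] / [3]
  Insert 8 (step 5): P = [1, 3, 4, 8] / [2];  Q = [1, 2, 4, 5] / [3]
  Insert 7 (step 6): P = [1, 3, 4, 7] / [2, 8];  Q = [1, 2, 4, 5] / [3, 6]
  Insert 5 (step 7): P = [1, 3, 4, 5] / [2, 7] / [8];  Q = [1, 2, 4, 5] / [3, 6] / [7]
  Insert 9 (step 8): P = [1, 3, 4, 5, 9] / [2, 7] / [8];  Q = [1, 2, 4, 5, 8] / [3, 6] / [7]
  Insert 6 (step 9): P = [1, 3, 4, 5, 6] / [2, 7, 9] / [8];  Q = [1, 2, 4, 5, 8] / [3, 6, 9] / [7]
Final shape: (5, 3, 1).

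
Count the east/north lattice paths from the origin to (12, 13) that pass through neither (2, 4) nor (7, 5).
Number of paths = 2911156

Inclusion–exclusion. Total paths: C(25, 12) = 5200300. Through P₁: C(6, 2)·C(19, 10) = 1385670. Through P₂: C(12, 7)·C(13, 5) = 1019304. Since P₁ is strictly southwest of P₂, a monotone path through both must visit P₁ then P₂; paths through both = C(6, 2)·C(6, 5)·C(13, 5) = 115830. Avoid both = 5200300 − 1385670 − 1019304 + 115830 = 2911156.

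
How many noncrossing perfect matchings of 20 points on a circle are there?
C_10 = 16796

These noncrossing handshakes are counted by the Catalan number C_n = (1/(n + 1)) · C(2n, n). For n = 10: C_10 = (1/11) · C(20, 10) = 184756/11 = 16796.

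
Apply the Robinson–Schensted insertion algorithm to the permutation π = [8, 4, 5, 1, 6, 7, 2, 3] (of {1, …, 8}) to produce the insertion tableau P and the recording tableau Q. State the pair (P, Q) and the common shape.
P = [1, 2, 3, 7] / [4, 5, 6] / [8];  Q = [1, 3, 5, 6] / [2, 7, 8] / [4];  common shape = (4, 3, 1)

Row-insert the values π_1, π_2, … into P one at a time, bumping the leftmost entry strictly greater than the inserted value down to the next row. The recording tableau Q records, in position (i, j), the step at which that cell was added to P.
  Insert 8 (step 1): P = [8];  Q = [1]
  Insert 4 (step 2): P = [4] / [8];  Q = [1] / [2]
  Insert 5 (step 3): P = [4, 5] / [8];  Q = [1, 3] / [2]
  Insert 1 (step 4): P = [1, 5] / [4] / [8];  Q = [1, 3] / [2] / [4]
  Insert 6 (step 5): P = [1, 5, 6] / [4] / [8];  Q = [1, 3, 5] / [2] / [4]
  Insert 7 (step 6): P = [1, 5, 6, 7] / [4] / [8];  Q = [1, 3, 5, 6] / [2] / [4]
  Insert 2 (step 7): P = [1, 2, 6, 7] / [4, 5] / [8];  Q = [1, 3, 5, 6] / [2, 7] / [4]
  Insert 3 (step 8): P = [1, 2, 3, 7] / [4, 5, 6] / [8];  Q = [1, 3, 5, 6] / [2, 7, 8] / [4]
Final shape: (4, 3, 1).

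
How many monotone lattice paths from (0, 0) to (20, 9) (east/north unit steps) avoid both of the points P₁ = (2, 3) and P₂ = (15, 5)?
Number of paths = 6847841

Inclusion–exclusion. Total paths: C(29, 20) = 10015005. Through P₁: C(5, 2)·C(24, 18) = 1345960. Through P₂: C(20, 15)·C(9, 5) = 1953504. Since P₁ is strictly southwest of P₂, a monotone path through both must visit P₁ then P₂; paths through both = C(5, 2)·C(15, 13)·C(9, 5) = 132300. Avoid both = 10015005 − 1345960 − 1953504 + 132300 = 6847841.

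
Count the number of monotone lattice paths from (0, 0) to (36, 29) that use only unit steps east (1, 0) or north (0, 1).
Number of paths = 2507588587725537680

A monotone lattice path from (0, 0) to (36, 29) consists of 36 east steps and 29 north steps in some order, so it is determined by which 36 of the 65 steps are east. The count is C(65, 36) = 2507588587725537680.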